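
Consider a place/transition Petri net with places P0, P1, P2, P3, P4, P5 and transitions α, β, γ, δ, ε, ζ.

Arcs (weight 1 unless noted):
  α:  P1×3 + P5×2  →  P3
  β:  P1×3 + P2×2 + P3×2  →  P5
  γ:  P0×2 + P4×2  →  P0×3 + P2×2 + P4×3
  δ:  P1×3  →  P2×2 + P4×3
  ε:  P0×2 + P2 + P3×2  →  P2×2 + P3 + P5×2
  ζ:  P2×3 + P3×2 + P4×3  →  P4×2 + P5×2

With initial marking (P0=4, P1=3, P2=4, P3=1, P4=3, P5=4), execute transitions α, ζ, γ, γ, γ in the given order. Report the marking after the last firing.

(P0=7, P1=0, P2=7, P3=0, P4=5, P5=4)

step 1: fire α:  (P0=4, P1=3, P2=4, P3=1, P4=3, P5=4) → (P0=4, P1=0, P2=4, P3=2, P4=3, P5=2)
step 2: fire ζ:  (P0=4, P1=0, P2=4, P3=2, P4=3, P5=2) → (P0=4, P1=0, P2=1, P3=0, P4=2, P5=4)
step 3: fire γ:  (P0=4, P1=0, P2=1, P3=0, P4=2, P5=4) → (P0=5, P1=0, P2=3, P3=0, P4=3, P5=4)
step 4: fire γ:  (P0=5, P1=0, P2=3, P3=0, P4=3, P5=4) → (P0=6, P1=0, P2=5, P3=0, P4=4, P5=4)
step 5: fire γ:  (P0=6, P1=0, P2=5, P3=0, P4=4, P5=4) → (P0=7, P1=0, P2=7, P3=0, P4=5, P5=4)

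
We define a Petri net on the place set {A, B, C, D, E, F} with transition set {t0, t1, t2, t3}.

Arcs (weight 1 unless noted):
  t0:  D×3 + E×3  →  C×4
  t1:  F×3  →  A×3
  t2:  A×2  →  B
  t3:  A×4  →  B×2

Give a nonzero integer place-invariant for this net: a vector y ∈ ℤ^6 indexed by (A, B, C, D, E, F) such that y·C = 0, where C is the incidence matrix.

Incidence matrix C (rows=places, cols=transitions):
       t0   t1   t2   t3
    A   0    3   -2   -4
    B   0    0    1    2
    C   4    0    0    0
    D  -3    0    0    0
    E  -3    0    0    0
    F   0   -3    0    0

Candidate y = [0, 0, 3, 4, 0, 0]; check y·C column-wise:
  col t0: 3·4 + 4·-3 + 0·-3 = 0
  col t1: 0·3 + 3·0 + 4·0 + 0·-3 = 0
  col t2: 0·-2 + 0·1 + 3·0 + 4·0 = 0
  col t3: 0·-4 + 0·2 + 3·0 + 4·0 = 0

y = (A:0, B:0, C:3, D:4, E:0, F:0)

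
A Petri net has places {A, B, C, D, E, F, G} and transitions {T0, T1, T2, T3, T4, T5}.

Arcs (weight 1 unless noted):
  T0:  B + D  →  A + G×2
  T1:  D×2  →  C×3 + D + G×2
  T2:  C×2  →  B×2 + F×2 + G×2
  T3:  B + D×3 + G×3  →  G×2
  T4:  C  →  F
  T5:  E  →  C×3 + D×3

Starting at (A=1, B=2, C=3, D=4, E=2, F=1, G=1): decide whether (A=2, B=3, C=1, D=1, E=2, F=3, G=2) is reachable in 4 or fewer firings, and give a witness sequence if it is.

depth 0: 1 marking
depth 1: 6 markings reached so far
depth 2: 23 markings reached so far
depth 3: 60 markings reached so far
depth 4: 127 markings reached so far
target is not among the 127 markings reachable within 4 steps

NO — not reachable within 4 firings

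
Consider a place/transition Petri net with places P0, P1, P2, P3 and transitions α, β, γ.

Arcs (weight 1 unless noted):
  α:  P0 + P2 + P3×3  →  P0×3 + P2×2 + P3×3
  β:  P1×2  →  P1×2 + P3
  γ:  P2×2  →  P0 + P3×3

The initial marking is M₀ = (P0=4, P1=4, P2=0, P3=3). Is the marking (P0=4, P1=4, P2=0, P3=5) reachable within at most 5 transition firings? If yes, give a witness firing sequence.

YES — reachable via ⟨β, β⟩ (2 firings)

step 1: fire β:  (P0=4, P1=4, P2=0, P3=3) → (P0=4, P1=4, P2=0, P3=4)
step 2: fire β:  (P0=4, P1=4, P2=0, P3=4) → (P0=4, P1=4, P2=0, P3=5)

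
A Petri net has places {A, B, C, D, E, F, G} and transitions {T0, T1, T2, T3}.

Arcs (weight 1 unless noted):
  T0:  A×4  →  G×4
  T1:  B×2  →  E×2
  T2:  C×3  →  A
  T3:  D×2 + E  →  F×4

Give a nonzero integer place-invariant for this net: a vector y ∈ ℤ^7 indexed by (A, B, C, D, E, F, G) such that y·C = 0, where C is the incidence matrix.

Incidence matrix C (rows=places, cols=transitions):
       T0   T1   T2   T3
    A  -4    0    1    0
    B   0   -2    0    0
    C   0    0   -3    0
    D   0    0    0   -2
    E   0    2    0   -1
    F   0    0    0    4
    G   4    0    0    0

Candidate y = [0, 2, 0, -1, 2, 0, 0]; check y·C column-wise:
  col T0: 0·-4 + 2·0 + -1·0 + 2·0 + 0·4 = 0
  col T1: 2·-2 + -1·0 + 2·2 = 0
  col T2: 0·1 + 2·0 + 0·-3 + -1·0 + 2·0 = 0
  col T3: 2·0 + -1·-2 + 2·-1 + 0·4 = 0

y = (A:0, B:2, C:0, D:-1, E:2, F:0, G:0)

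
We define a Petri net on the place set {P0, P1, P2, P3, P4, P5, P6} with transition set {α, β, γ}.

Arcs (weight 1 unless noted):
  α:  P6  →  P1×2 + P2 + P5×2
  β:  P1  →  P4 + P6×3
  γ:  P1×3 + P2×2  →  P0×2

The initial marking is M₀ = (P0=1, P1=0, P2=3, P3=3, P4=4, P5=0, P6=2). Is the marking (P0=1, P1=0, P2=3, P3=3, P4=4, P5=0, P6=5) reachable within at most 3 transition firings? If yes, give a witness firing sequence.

depth 0: 1 marking
depth 1: 2 markings reached so far
depth 2: 4 markings reached so far
depth 3: 7 markings reached so far
target is not among the 7 markings reachable within 3 steps

NO — not reachable within 3 firings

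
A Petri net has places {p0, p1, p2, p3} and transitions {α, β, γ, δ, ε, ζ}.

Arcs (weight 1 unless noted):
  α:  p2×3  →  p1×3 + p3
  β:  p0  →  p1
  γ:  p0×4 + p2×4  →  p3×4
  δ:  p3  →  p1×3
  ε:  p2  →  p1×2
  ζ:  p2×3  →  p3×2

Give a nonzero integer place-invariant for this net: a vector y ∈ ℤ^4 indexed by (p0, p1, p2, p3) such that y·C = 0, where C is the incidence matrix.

Incidence matrix C (rows=places, cols=transitions):
        α    β    γ    δ    ε    ζ
   p0   0   -1   -4    0    0    0
   p1   3    1    0    3    2    0
   p2  -3    0   -4    0   -1   -3
   p3   1    0    4   -1    0    2

Candidate y = [1, 1, 2, 3]; check y·C column-wise:
  col α: 1·0 + 1·3 + 2·-3 + 3·1 = 0
  col β: 1·-1 + 1·1 + 2·0 + 3·0 = 0
  col γ: 1·-4 + 1·0 + 2·-4 + 3·4 = 0
  col δ: 1·0 + 1·3 + 2·0 + 3·-1 = 0
  col ε: 1·0 + 1·2 + 2·-1 + 3·0 = 0
  col ζ: 1·0 + 1·0 + 2·-3 + 3·2 = 0

y = (p0:1, p1:1, p2:2, p3:3)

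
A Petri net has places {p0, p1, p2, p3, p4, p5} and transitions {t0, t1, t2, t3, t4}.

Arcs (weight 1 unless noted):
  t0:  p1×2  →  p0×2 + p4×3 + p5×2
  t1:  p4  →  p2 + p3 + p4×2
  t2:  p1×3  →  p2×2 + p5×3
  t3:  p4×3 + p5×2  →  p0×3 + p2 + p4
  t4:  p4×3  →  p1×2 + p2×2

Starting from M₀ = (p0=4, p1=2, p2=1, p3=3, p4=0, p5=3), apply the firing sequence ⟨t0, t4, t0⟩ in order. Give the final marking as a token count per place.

(p0=8, p1=0, p2=3, p3=3, p4=3, p5=7)

step 1: fire t0:  (p0=4, p1=2, p2=1, p3=3, p4=0, p5=3) → (p0=6, p1=0, p2=1, p3=3, p4=3, p5=5)
step 2: fire t4:  (p0=6, p1=0, p2=1, p3=3, p4=3, p5=5) → (p0=6, p1=2, p2=3, p3=3, p4=0, p5=5)
step 3: fire t0:  (p0=6, p1=2, p2=3, p3=3, p4=0, p5=5) → (p0=8, p1=0, p2=3, p3=3, p4=3, p5=7)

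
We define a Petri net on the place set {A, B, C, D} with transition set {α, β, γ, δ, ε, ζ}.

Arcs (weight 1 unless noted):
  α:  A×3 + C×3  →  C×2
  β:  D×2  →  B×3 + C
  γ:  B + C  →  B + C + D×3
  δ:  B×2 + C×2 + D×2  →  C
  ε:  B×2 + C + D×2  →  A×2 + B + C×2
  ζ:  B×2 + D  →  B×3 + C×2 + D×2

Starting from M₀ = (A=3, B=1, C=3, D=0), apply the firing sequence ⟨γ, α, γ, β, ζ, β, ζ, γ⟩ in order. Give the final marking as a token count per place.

(A=0, B=9, C=8, D=7)

step 1: fire γ:  (A=3, B=1, C=3, D=0) → (A=3, B=1, C=3, D=3)
step 2: fire α:  (A=3, B=1, C=3, D=3) → (A=0, B=1, C=2, D=3)
step 3: fire γ:  (A=0, B=1, C=2, D=3) → (A=0, B=1, C=2, D=6)
step 4: fire β:  (A=0, B=1, C=2, D=6) → (A=0, B=4, C=3, D=4)
step 5: fire ζ:  (A=0, B=4, C=3, D=4) → (A=0, B=5, C=5, D=5)
step 6: fire β:  (A=0, B=5, C=5, D=5) → (A=0, B=8, C=6, D=3)
step 7: fire ζ:  (A=0, B=8, C=6, D=3) → (A=0, B=9, C=8, D=4)
step 8: fire γ:  (A=0, B=9, C=8, D=4) → (A=0, B=9, C=8, D=7)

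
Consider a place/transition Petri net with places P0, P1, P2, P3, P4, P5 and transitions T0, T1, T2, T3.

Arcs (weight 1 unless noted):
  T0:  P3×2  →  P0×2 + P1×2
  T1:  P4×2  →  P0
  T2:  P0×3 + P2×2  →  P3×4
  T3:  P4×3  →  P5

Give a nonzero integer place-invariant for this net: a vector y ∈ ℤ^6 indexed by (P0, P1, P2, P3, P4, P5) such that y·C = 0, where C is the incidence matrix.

Incidence matrix C (rows=places, cols=transitions):
       T0   T1   T2   T3
   P0   2    1   -3    0
   P1   2    0    0    0
   P2   0    0   -2    0
   P3  -2    0    4    0
   P4   0   -2    0   -3
   P5   0    0    0    1

Candidate y = [0, 1, 2, 1, 0, 0]; check y·C column-wise:
  col T0: 0·2 + 1·2 + 2·0 + 1·-2 = 0
  col T1: 0·1 + 1·0 + 2·0 + 1·0 + 0·-2 = 0
  col T2: 0·-3 + 1·0 + 2·-2 + 1·4 = 0
  col T3: 1·0 + 2·0 + 1·0 + 0·-3 + 0·1 = 0

y = (P0:0, P1:1, P2:2, P3:1, P4:0, P5:0)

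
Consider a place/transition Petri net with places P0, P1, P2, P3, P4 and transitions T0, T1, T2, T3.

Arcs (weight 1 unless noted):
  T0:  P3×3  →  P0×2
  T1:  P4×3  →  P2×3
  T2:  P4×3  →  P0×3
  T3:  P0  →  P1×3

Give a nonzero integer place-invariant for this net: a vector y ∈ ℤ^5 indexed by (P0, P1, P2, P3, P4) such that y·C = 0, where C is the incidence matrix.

Incidence matrix C (rows=places, cols=transitions):
       T0   T1   T2   T3
   P0   2    0    3   -1
   P1   0    0    0    3
   P2   0    3    0    0
   P3  -3    0    0    0
   P4   0   -3   -3    0

Candidate y = [3, 1, 3, 2, 3]; check y·C column-wise:
  col T0: 3·2 + 1·0 + 3·0 + 2·-3 + 3·0 = 0
  col T1: 3·0 + 1·0 + 3·3 + 2·0 + 3·-3 = 0
  col T2: 3·3 + 1·0 + 3·0 + 2·0 + 3·-3 = 0
  col T3: 3·-1 + 1·3 + 3·0 + 2·0 + 3·0 = 0

y = (P0:3, P1:1, P2:3, P3:2, P4:3)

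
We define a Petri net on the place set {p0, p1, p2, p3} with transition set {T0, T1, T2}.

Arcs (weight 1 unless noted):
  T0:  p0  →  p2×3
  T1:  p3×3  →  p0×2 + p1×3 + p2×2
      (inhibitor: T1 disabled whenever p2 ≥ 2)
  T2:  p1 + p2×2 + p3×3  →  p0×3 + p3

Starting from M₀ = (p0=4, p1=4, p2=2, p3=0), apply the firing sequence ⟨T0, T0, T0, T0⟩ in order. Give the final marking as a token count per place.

step 1: fire T0:  (p0=4, p1=4, p2=2, p3=0) → (p0=3, p1=4, p2=5, p3=0)
step 2: fire T0:  (p0=3, p1=4, p2=5, p3=0) → (p0=2, p1=4, p2=8, p3=0)
step 3: fire T0:  (p0=2, p1=4, p2=8, p3=0) → (p0=1, p1=4, p2=11, p3=0)
step 4: fire T0:  (p0=1, p1=4, p2=11, p3=0) → (p0=0, p1=4, p2=14, p3=0)

(p0=0, p1=4, p2=14, p3=0)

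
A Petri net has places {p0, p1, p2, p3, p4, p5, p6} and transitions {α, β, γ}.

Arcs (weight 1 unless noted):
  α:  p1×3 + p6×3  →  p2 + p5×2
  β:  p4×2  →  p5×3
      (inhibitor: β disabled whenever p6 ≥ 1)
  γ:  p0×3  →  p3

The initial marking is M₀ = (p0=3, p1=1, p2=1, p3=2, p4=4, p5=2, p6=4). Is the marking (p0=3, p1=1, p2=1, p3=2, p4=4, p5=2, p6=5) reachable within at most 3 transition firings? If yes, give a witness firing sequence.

depth 0: 1 marking
depth 1: 2 markings reached so far
depth 2: 2 markings reached so far
(frontier empty at depth 2; search complete)
target is not among the 2 markings reachable within 3 steps

NO — not reachable within 3 firings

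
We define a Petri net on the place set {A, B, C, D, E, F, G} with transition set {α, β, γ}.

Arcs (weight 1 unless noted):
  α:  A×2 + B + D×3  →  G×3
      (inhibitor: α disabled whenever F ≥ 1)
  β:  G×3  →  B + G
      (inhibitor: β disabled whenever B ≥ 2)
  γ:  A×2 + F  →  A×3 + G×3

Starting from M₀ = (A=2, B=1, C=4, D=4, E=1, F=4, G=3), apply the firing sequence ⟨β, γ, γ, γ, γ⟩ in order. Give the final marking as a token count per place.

step 1: fire β:  (A=2, B=1, C=4, D=4, E=1, F=4, G=3) → (A=2, B=2, C=4, D=4, E=1, F=4, G=1)
step 2: fire γ:  (A=2, B=2, C=4, D=4, E=1, F=4, G=1) → (A=3, B=2, C=4, D=4, E=1, F=3, G=4)
step 3: fire γ:  (A=3, B=2, C=4, D=4, E=1, F=3, G=4) → (A=4, B=2, C=4, D=4, E=1, F=2, G=7)
step 4: fire γ:  (A=4, B=2, C=4, D=4, E=1, F=2, G=7) → (A=5, B=2, C=4, D=4, E=1, F=1, G=10)
step 5: fire γ:  (A=5, B=2, C=4, D=4, E=1, F=1, G=10) → (A=6, B=2, C=4, D=4, E=1, F=0, G=13)

(A=6, B=2, C=4, D=4, E=1, F=0, G=13)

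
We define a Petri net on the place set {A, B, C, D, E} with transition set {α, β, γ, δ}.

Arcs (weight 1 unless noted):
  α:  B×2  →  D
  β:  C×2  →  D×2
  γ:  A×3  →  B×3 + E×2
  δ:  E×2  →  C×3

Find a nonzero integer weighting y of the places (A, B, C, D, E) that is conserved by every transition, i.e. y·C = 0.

Incidence matrix C (rows=places, cols=transitions):
        α    β    γ    δ
    A   0    0   -3    0
    B  -2    0    3    0
    C   0   -2    0    3
    D   1    2    0    0
    E   0    0    2   -2

Candidate y = [3, 1, 2, 2, 3]; check y·C column-wise:
  col α: 3·0 + 1·-2 + 2·0 + 2·1 + 3·0 = 0
  col β: 3·0 + 1·0 + 2·-2 + 2·2 + 3·0 = 0
  col γ: 3·-3 + 1·3 + 2·0 + 2·0 + 3·2 = 0
  col δ: 3·0 + 1·0 + 2·3 + 2·0 + 3·-2 = 0

y = (A:3, B:1, C:2, D:2, E:3)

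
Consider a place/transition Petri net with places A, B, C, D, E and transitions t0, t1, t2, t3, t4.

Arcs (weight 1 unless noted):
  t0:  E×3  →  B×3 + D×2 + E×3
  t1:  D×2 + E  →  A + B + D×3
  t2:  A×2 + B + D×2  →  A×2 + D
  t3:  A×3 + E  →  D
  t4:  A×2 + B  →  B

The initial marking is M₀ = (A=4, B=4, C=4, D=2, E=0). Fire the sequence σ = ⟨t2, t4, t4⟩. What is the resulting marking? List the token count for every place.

step 1: fire t2:  (A=4, B=4, C=4, D=2, E=0) → (A=4, B=3, C=4, D=1, E=0)
step 2: fire t4:  (A=4, B=3, C=4, D=1, E=0) → (A=2, B=3, C=4, D=1, E=0)
step 3: fire t4:  (A=2, B=3, C=4, D=1, E=0) → (A=0, B=3, C=4, D=1, E=0)

(A=0, B=3, C=4, D=1, E=0)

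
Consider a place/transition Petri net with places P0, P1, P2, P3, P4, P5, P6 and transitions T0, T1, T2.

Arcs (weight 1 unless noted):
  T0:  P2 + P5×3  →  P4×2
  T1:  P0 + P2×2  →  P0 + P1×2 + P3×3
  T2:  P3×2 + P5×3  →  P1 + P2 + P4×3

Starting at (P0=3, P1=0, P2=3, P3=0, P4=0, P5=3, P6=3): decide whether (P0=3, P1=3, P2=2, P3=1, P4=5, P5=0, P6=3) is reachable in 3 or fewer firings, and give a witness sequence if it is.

depth 0: 1 marking
depth 1: 3 markings reached so far
depth 2: 5 markings reached so far
depth 3: 6 markings reached so far
target is not among the 6 markings reachable within 3 steps

NO — not reachable within 3 firings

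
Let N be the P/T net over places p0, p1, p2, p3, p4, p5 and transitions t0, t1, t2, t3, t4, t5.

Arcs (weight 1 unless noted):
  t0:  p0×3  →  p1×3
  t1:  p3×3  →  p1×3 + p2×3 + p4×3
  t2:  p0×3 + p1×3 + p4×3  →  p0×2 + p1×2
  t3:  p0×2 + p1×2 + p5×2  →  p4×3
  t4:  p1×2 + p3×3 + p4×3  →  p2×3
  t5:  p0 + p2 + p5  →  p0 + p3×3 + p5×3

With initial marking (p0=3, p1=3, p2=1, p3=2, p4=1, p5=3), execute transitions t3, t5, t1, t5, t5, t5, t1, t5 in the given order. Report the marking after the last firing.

(p0=1, p1=7, p2=2, p3=11, p4=10, p5=11)

step 1: fire t3:  (p0=3, p1=3, p2=1, p3=2, p4=1, p5=3) → (p0=1, p1=1, p2=1, p3=2, p4=4, p5=1)
step 2: fire t5:  (p0=1, p1=1, p2=1, p3=2, p4=4, p5=1) → (p0=1, p1=1, p2=0, p3=5, p4=4, p5=3)
step 3: fire t1:  (p0=1, p1=1, p2=0, p3=5, p4=4, p5=3) → (p0=1, p1=4, p2=3, p3=2, p4=7, p5=3)
step 4: fire t5:  (p0=1, p1=4, p2=3, p3=2, p4=7, p5=3) → (p0=1, p1=4, p2=2, p3=5, p4=7, p5=5)
step 5: fire t5:  (p0=1, p1=4, p2=2, p3=5, p4=7, p5=5) → (p0=1, p1=4, p2=1, p3=8, p4=7, p5=7)
step 6: fire t5:  (p0=1, p1=4, p2=1, p3=8, p4=7, p5=7) → (p0=1, p1=4, p2=0, p3=11, p4=7, p5=9)
step 7: fire t1:  (p0=1, p1=4, p2=0, p3=11, p4=7, p5=9) → (p0=1, p1=7, p2=3, p3=8, p4=10, p5=9)
step 8: fire t5:  (p0=1, p1=7, p2=3, p3=8, p4=10, p5=9) → (p0=1, p1=7, p2=2, p3=11, p4=10, p5=11)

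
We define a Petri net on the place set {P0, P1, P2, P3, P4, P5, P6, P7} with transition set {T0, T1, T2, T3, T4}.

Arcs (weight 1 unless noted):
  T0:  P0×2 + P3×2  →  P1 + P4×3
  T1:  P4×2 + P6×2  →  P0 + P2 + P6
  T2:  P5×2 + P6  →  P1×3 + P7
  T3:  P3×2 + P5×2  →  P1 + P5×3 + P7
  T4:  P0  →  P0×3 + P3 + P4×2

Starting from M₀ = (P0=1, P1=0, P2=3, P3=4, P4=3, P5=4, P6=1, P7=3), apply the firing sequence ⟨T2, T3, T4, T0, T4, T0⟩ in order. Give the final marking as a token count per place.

step 1: fire T2:  (P0=1, P1=0, P2=3, P3=4, P4=3, P5=4, P6=1, P7=3) → (P0=1, P1=3, P2=3, P3=4, P4=3, P5=2, P6=0, P7=4)
step 2: fire T3:  (P0=1, P1=3, P2=3, P3=4, P4=3, P5=2, P6=0, P7=4) → (P0=1, P1=4, P2=3, P3=2, P4=3, P5=3, P6=0, P7=5)
step 3: fire T4:  (P0=1, P1=4, P2=3, P3=2, P4=3, P5=3, P6=0, P7=5) → (P0=3, P1=4, P2=3, P3=3, P4=5, P5=3, P6=0, P7=5)
step 4: fire T0:  (P0=3, P1=4, P2=3, P3=3, P4=5, P5=3, P6=0, P7=5) → (P0=1, P1=5, P2=3, P3=1, P4=8, P5=3, P6=0, P7=5)
step 5: fire T4:  (P0=1, P1=5, P2=3, P3=1, P4=8, P5=3, P6=0, P7=5) → (P0=3, P1=5, P2=3, P3=2, P4=10, P5=3, P6=0, P7=5)
step 6: fire T0:  (P0=3, P1=5, P2=3, P3=2, P4=10, P5=3, P6=0, P7=5) → (P0=1, P1=6, P2=3, P3=0, P4=13, P5=3, P6=0, P7=5)

(P0=1, P1=6, P2=3, P3=0, P4=13, P5=3, P6=0, P7=5)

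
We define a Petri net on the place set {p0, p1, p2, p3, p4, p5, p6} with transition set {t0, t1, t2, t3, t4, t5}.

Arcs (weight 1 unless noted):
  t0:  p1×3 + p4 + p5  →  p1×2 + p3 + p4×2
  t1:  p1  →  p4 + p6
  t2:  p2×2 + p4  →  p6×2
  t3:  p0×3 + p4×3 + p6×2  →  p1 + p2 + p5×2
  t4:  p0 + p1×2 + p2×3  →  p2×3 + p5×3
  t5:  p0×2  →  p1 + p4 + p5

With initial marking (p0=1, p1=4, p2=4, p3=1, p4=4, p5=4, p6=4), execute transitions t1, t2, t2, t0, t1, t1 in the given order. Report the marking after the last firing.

(p0=1, p1=0, p2=0, p3=2, p4=6, p5=3, p6=11)

step 1: fire t1:  (p0=1, p1=4, p2=4, p3=1, p4=4, p5=4, p6=4) → (p0=1, p1=3, p2=4, p3=1, p4=5, p5=4, p6=5)
step 2: fire t2:  (p0=1, p1=3, p2=4, p3=1, p4=5, p5=4, p6=5) → (p0=1, p1=3, p2=2, p3=1, p4=4, p5=4, p6=7)
step 3: fire t2:  (p0=1, p1=3, p2=2, p3=1, p4=4, p5=4, p6=7) → (p0=1, p1=3, p2=0, p3=1, p4=3, p5=4, p6=9)
step 4: fire t0:  (p0=1, p1=3, p2=0, p3=1, p4=3, p5=4, p6=9) → (p0=1, p1=2, p2=0, p3=2, p4=4, p5=3, p6=9)
step 5: fire t1:  (p0=1, p1=2, p2=0, p3=2, p4=4, p5=3, p6=9) → (p0=1, p1=1, p2=0, p3=2, p4=5, p5=3, p6=10)
step 6: fire t1:  (p0=1, p1=1, p2=0, p3=2, p4=5, p5=3, p6=10) → (p0=1, p1=0, p2=0, p3=2, p4=6, p5=3, p6=11)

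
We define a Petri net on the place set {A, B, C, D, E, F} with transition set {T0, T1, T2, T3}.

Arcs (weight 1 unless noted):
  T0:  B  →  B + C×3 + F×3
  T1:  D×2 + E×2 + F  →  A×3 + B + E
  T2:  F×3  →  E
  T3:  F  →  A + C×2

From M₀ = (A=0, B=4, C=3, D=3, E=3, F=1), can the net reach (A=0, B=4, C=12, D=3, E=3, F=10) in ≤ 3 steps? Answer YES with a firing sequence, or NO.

step 1: fire T0:  (A=0, B=4, C=3, D=3, E=3, F=1) → (A=0, B=4, C=6, D=3, E=3, F=4)
step 2: fire T0:  (A=0, B=4, C=6, D=3, E=3, F=4) → (A=0, B=4, C=9, D=3, E=3, F=7)
step 3: fire T0:  (A=0, B=4, C=9, D=3, E=3, F=7) → (A=0, B=4, C=12, D=3, E=3, F=10)

YES — reachable via ⟨T0, T0, T0⟩ (3 firings)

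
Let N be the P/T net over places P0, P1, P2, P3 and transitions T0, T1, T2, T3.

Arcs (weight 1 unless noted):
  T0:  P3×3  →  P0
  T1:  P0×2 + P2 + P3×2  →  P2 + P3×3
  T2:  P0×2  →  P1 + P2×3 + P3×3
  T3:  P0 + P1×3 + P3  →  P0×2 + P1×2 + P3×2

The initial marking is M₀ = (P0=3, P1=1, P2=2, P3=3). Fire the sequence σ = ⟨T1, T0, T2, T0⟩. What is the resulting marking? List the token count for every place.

step 1: fire T1:  (P0=3, P1=1, P2=2, P3=3) → (P0=1, P1=1, P2=2, P3=4)
step 2: fire T0:  (P0=1, P1=1, P2=2, P3=4) → (P0=2, P1=1, P2=2, P3=1)
step 3: fire T2:  (P0=2, P1=1, P2=2, P3=1) → (P0=0, P1=2, P2=5, P3=4)
step 4: fire T0:  (P0=0, P1=2, P2=5, P3=4) → (P0=1, P1=2, P2=5, P3=1)

(P0=1, P1=2, P2=5, P3=1)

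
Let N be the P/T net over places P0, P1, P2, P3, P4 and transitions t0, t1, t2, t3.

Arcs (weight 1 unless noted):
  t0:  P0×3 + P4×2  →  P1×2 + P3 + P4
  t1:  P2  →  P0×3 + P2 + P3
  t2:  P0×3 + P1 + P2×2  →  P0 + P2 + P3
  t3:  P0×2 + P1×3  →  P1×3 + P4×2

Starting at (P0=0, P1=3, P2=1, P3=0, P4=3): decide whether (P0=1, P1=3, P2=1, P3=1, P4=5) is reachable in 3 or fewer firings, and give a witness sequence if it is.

YES — reachable via ⟨t1, t3⟩ (2 firings)

step 1: fire t1:  (P0=0, P1=3, P2=1, P3=0, P4=3) → (P0=3, P1=3, P2=1, P3=1, P4=3)
step 2: fire t3:  (P0=3, P1=3, P2=1, P3=1, P4=3) → (P0=1, P1=3, P2=1, P3=1, P4=5)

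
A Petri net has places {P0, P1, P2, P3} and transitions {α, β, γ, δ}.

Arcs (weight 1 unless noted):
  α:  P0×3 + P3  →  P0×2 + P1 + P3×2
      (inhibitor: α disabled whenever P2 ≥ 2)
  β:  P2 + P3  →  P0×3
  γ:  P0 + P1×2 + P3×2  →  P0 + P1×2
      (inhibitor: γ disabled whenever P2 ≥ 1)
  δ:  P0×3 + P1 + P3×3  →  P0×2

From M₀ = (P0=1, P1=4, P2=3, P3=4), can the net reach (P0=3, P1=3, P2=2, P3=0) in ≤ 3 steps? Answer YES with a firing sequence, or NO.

YES — reachable via ⟨β, δ⟩ (2 firings)

step 1: fire β:  (P0=1, P1=4, P2=3, P3=4) → (P0=4, P1=4, P2=2, P3=3)
step 2: fire δ:  (P0=4, P1=4, P2=2, P3=3) → (P0=3, P1=3, P2=2, P3=0)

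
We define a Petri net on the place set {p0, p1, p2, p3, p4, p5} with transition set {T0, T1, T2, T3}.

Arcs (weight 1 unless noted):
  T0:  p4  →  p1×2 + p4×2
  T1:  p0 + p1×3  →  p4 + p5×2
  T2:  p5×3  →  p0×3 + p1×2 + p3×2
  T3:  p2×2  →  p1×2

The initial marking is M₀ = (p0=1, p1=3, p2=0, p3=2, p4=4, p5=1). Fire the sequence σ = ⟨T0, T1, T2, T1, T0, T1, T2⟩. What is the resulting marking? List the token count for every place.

step 1: fire T0:  (p0=1, p1=3, p2=0, p3=2, p4=4, p5=1) → (p0=1, p1=5, p2=0, p3=2, p4=5, p5=1)
step 2: fire T1:  (p0=1, p1=5, p2=0, p3=2, p4=5, p5=1) → (p0=0, p1=2, p2=0, p3=2, p4=6, p5=3)
step 3: fire T2:  (p0=0, p1=2, p2=0, p3=2, p4=6, p5=3) → (p0=3, p1=4, p2=0, p3=4, p4=6, p5=0)
step 4: fire T1:  (p0=3, p1=4, p2=0, p3=4, p4=6, p5=0) → (p0=2, p1=1, p2=0, p3=4, p4=7, p5=2)
step 5: fire T0:  (p0=2, p1=1, p2=0, p3=4, p4=7, p5=2) → (p0=2, p1=3, p2=0, p3=4, p4=8, p5=2)
step 6: fire T1:  (p0=2, p1=3, p2=0, p3=4, p4=8, p5=2) → (p0=1, p1=0, p2=0, p3=4, p4=9, p5=4)
step 7: fire T2:  (p0=1, p1=0, p2=0, p3=4, p4=9, p5=4) → (p0=4, p1=2, p2=0, p3=6, p4=9, p5=1)

(p0=4, p1=2, p2=0, p3=6, p4=9, p5=1)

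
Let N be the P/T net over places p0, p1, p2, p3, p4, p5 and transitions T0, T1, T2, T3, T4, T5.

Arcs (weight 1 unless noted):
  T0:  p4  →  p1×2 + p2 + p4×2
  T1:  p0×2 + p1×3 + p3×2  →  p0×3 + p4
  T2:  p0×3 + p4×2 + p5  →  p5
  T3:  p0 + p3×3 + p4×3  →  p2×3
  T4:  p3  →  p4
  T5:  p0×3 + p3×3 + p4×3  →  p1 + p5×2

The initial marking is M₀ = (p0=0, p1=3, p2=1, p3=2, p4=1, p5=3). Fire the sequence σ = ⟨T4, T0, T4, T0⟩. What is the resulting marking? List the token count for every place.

(p0=0, p1=7, p2=3, p3=0, p4=5, p5=3)

step 1: fire T4:  (p0=0, p1=3, p2=1, p3=2, p4=1, p5=3) → (p0=0, p1=3, p2=1, p3=1, p4=2, p5=3)
step 2: fire T0:  (p0=0, p1=3, p2=1, p3=1, p4=2, p5=3) → (p0=0, p1=5, p2=2, p3=1, p4=3, p5=3)
step 3: fire T4:  (p0=0, p1=5, p2=2, p3=1, p4=3, p5=3) → (p0=0, p1=5, p2=2, p3=0, p4=4, p5=3)
step 4: fire T0:  (p0=0, p1=5, p2=2, p3=0, p4=4, p5=3) → (p0=0, p1=7, p2=3, p3=0, p4=5, p5=3)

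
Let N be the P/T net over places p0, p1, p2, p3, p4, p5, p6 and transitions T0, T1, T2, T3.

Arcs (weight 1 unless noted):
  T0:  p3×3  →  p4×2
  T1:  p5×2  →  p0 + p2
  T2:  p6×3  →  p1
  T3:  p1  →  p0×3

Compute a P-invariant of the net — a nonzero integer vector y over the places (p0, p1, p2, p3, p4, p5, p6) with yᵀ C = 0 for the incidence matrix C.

y = (p0:0, p1:0, p2:0, p3:2, p4:3, p5:0, p6:0)

Incidence matrix C (rows=places, cols=transitions):
       T0   T1   T2   T3
   p0   0    1    0    3
   p1   0    0    1   -1
   p2   0    1    0    0
   p3  -3    0    0    0
   p4   2    0    0    0
   p5   0   -2    0    0
   p6   0    0   -3    0

Candidate y = [0, 0, 0, 2, 3, 0, 0]; check y·C column-wise:
  col T0: 2·-3 + 3·2 = 0
  col T1: 0·1 + 0·1 + 2·0 + 3·0 + 0·-2 = 0
  col T2: 0·1 + 2·0 + 3·0 + 0·-3 = 0
  col T3: 0·3 + 0·-1 + 2·0 + 3·0 = 0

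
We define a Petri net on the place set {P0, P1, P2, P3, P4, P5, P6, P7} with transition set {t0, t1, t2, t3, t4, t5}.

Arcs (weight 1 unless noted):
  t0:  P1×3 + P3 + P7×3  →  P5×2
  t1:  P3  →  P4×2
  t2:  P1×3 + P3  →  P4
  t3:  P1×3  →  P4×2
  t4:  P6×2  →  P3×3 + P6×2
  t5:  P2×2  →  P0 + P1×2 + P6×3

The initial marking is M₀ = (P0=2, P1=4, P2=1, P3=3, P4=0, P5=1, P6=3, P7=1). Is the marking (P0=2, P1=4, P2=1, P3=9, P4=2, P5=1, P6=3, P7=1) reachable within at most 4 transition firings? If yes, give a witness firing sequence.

depth 0: 1 marking
depth 1: 5 markings reached so far
depth 2: 12 markings reached so far
depth 3: 22 markings reached so far
depth 4: 33 markings reached so far
target is not among the 33 markings reachable within 4 steps

NO — not reachable within 4 firings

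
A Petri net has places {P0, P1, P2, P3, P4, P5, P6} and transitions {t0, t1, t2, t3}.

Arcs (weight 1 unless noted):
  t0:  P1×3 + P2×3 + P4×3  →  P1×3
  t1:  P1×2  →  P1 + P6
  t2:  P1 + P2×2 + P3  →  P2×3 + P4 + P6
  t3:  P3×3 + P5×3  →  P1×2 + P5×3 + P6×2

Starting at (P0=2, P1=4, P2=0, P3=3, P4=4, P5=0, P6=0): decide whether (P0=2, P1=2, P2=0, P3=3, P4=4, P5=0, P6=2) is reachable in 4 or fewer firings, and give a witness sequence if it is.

step 1: fire t1:  (P0=2, P1=4, P2=0, P3=3, P4=4, P5=0, P6=0) → (P0=2, P1=3, P2=0, P3=3, P4=4, P5=0, P6=1)
step 2: fire t1:  (P0=2, P1=3, P2=0, P3=3, P4=4, P5=0, P6=1) → (P0=2, P1=2, P2=0, P3=3, P4=4, P5=0, P6=2)

YES — reachable via ⟨t1, t1⟩ (2 firings)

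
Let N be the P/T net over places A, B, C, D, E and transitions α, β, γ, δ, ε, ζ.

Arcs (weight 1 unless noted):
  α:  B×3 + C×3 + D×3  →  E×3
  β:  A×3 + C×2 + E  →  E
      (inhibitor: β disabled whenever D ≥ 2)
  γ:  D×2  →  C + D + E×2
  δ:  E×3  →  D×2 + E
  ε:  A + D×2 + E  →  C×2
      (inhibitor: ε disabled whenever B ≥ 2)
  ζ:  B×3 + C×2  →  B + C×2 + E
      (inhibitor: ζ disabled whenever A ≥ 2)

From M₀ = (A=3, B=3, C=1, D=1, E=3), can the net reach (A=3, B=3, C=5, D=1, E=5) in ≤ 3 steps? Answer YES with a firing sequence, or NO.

depth 0: 1 marking
depth 1: 2 markings reached so far
depth 2: 3 markings reached so far
depth 3: 5 markings reached so far
target is not among the 5 markings reachable within 3 steps

NO — not reachable within 3 firings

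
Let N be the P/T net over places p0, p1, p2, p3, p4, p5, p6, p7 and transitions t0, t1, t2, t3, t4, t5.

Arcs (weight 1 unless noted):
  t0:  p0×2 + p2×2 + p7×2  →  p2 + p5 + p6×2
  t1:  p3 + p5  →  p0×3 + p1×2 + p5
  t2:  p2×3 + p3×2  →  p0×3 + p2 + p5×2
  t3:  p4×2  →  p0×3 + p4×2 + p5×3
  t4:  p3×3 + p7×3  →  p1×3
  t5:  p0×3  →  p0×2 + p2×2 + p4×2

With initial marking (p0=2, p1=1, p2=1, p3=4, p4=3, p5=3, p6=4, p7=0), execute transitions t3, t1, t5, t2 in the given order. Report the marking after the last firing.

(p0=10, p1=3, p2=1, p3=1, p4=5, p5=8, p6=4, p7=0)

step 1: fire t3:  (p0=2, p1=1, p2=1, p3=4, p4=3, p5=3, p6=4, p7=0) → (p0=5, p1=1, p2=1, p3=4, p4=3, p5=6, p6=4, p7=0)
step 2: fire t1:  (p0=5, p1=1, p2=1, p3=4, p4=3, p5=6, p6=4, p7=0) → (p0=8, p1=3, p2=1, p3=3, p4=3, p5=6, p6=4, p7=0)
step 3: fire t5:  (p0=8, p1=3, p2=1, p3=3, p4=3, p5=6, p6=4, p7=0) → (p0=7, p1=3, p2=3, p3=3, p4=5, p5=6, p6=4, p7=0)
step 4: fire t2:  (p0=7, p1=3, p2=3, p3=3, p4=5, p5=6, p6=4, p7=0) → (p0=10, p1=3, p2=1, p3=1, p4=5, p5=8, p6=4, p7=0)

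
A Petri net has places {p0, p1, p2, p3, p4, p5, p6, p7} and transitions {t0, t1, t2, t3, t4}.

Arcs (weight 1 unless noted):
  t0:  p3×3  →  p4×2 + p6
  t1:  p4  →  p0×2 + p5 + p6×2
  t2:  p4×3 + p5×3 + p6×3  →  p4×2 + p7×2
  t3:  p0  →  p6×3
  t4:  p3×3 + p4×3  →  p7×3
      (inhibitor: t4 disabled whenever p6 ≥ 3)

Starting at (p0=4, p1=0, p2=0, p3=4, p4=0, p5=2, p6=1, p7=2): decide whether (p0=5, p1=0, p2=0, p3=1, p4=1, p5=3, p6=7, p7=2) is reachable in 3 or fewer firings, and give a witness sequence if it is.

YES — reachable via ⟨t0, t1, t3⟩ (3 firings)

step 1: fire t0:  (p0=4, p1=0, p2=0, p3=4, p4=0, p5=2, p6=1, p7=2) → (p0=4, p1=0, p2=0, p3=1, p4=2, p5=2, p6=2, p7=2)
step 2: fire t1:  (p0=4, p1=0, p2=0, p3=1, p4=2, p5=2, p6=2, p7=2) → (p0=6, p1=0, p2=0, p3=1, p4=1, p5=3, p6=4, p7=2)
step 3: fire t3:  (p0=6, p1=0, p2=0, p3=1, p4=1, p5=3, p6=4, p7=2) → (p0=5, p1=0, p2=0, p3=1, p4=1, p5=3, p6=7, p7=2)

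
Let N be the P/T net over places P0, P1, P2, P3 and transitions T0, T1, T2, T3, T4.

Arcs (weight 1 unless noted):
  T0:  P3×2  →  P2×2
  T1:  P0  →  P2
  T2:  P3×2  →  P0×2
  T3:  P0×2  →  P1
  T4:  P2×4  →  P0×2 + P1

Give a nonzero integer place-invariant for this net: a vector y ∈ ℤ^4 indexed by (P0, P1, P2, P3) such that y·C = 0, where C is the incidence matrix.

y = (P0:1, P1:2, P2:1, P3:1)

Incidence matrix C (rows=places, cols=transitions):
       T0   T1   T2   T3   T4
   P0   0   -1    2   -2    2
   P1   0    0    0    1    1
   P2   2    1    0    0   -4
   P3  -2    0   -2    0    0

Candidate y = [1, 2, 1, 1]; check y·C column-wise:
  col T0: 1·0 + 2·0 + 1·2 + 1·-2 = 0
  col T1: 1·-1 + 2·0 + 1·1 + 1·0 = 0
  col T2: 1·2 + 2·0 + 1·0 + 1·-2 = 0
  col T3: 1·-2 + 2·1 + 1·0 + 1·0 = 0
  col T4: 1·2 + 2·1 + 1·-4 + 1·0 = 0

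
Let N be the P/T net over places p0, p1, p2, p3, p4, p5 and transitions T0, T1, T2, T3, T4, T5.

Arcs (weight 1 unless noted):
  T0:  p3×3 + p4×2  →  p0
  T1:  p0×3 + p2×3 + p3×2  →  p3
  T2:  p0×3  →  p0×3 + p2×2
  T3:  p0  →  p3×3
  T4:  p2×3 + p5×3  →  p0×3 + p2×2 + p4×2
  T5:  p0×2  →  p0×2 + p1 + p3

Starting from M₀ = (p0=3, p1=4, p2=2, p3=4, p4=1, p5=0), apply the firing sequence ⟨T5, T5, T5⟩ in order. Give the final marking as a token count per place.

step 1: fire T5:  (p0=3, p1=4, p2=2, p3=4, p4=1, p5=0) → (p0=3, p1=5, p2=2, p3=5, p4=1, p5=0)
step 2: fire T5:  (p0=3, p1=5, p2=2, p3=5, p4=1, p5=0) → (p0=3, p1=6, p2=2, p3=6, p4=1, p5=0)
step 3: fire T5:  (p0=3, p1=6, p2=2, p3=6, p4=1, p5=0) → (p0=3, p1=7, p2=2, p3=7, p4=1, p5=0)

(p0=3, p1=7, p2=2, p3=7, p4=1, p5=0)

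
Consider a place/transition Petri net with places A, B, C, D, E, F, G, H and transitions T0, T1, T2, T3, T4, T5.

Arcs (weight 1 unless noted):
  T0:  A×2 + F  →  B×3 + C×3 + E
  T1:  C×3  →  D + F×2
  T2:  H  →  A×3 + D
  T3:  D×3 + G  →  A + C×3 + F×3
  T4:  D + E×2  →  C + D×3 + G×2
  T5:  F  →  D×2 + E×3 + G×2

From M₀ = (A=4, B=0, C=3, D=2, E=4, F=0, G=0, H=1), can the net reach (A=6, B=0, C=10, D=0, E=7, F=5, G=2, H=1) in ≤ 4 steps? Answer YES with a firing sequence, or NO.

depth 0: 1 marking
depth 1: 4 markings reached so far
depth 2: 11 markings reached so far
depth 3: 28 markings reached so far
depth 4: 62 markings reached so far
target is not among the 62 markings reachable within 4 steps

NO — not reachable within 4 firings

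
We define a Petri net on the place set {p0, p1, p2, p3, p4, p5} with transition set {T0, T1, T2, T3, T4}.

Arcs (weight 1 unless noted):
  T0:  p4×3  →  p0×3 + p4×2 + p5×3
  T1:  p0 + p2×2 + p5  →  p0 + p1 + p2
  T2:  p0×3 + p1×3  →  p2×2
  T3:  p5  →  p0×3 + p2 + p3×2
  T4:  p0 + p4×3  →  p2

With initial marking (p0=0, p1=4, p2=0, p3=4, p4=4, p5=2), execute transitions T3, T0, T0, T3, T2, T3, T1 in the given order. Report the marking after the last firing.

step 1: fire T3:  (p0=0, p1=4, p2=0, p3=4, p4=4, p5=2) → (p0=3, p1=4, p2=1, p3=6, p4=4, p5=1)
step 2: fire T0:  (p0=3, p1=4, p2=1, p3=6, p4=4, p5=1) → (p0=6, p1=4, p2=1, p3=6, p4=3, p5=4)
step 3: fire T0:  (p0=6, p1=4, p2=1, p3=6, p4=3, p5=4) → (p0=9, p1=4, p2=1, p3=6, p4=2, p5=7)
step 4: fire T3:  (p0=9, p1=4, p2=1, p3=6, p4=2, p5=7) → (p0=12, p1=4, p2=2, p3=8, p4=2, p5=6)
step 5: fire T2:  (p0=12, p1=4, p2=2, p3=8, p4=2, p5=6) → (p0=9, p1=1, p2=4, p3=8, p4=2, p5=6)
step 6: fire T3:  (p0=9, p1=1, p2=4, p3=8, p4=2, p5=6) → (p0=12, p1=1, p2=5, p3=10, p4=2, p5=5)
step 7: fire T1:  (p0=12, p1=1, p2=5, p3=10, p4=2, p5=5) → (p0=12, p1=2, p2=4, p3=10, p4=2, p5=4)

(p0=12, p1=2, p2=4, p3=10, p4=2, p5=4)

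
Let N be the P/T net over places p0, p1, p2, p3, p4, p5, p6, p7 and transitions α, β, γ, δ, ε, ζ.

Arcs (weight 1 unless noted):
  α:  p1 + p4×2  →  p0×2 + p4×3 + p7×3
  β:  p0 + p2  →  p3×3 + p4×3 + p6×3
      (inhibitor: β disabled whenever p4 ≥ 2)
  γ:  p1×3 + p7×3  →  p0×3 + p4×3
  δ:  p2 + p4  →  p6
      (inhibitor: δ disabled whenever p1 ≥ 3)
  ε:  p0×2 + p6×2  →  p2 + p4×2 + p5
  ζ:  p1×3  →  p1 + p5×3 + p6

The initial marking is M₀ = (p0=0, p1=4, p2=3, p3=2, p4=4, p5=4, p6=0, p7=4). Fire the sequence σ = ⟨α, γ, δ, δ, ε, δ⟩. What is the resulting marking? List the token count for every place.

step 1: fire α:  (p0=0, p1=4, p2=3, p3=2, p4=4, p5=4, p6=0, p7=4) → (p0=2, p1=3, p2=3, p3=2, p4=5, p5=4, p6=0, p7=7)
step 2: fire γ:  (p0=2, p1=3, p2=3, p3=2, p4=5, p5=4, p6=0, p7=7) → (p0=5, p1=0, p2=3, p3=2, p4=8, p5=4, p6=0, p7=4)
step 3: fire δ:  (p0=5, p1=0, p2=3, p3=2, p4=8, p5=4, p6=0, p7=4) → (p0=5, p1=0, p2=2, p3=2, p4=7, p5=4, p6=1, p7=4)
step 4: fire δ:  (p0=5, p1=0, p2=2, p3=2, p4=7, p5=4, p6=1, p7=4) → (p0=5, p1=0, p2=1, p3=2, p4=6, p5=4, p6=2, p7=4)
step 5: fire ε:  (p0=5, p1=0, p2=1, p3=2, p4=6, p5=4, p6=2, p7=4) → (p0=3, p1=0, p2=2, p3=2, p4=8, p5=5, p6=0, p7=4)
step 6: fire δ:  (p0=3, p1=0, p2=2, p3=2, p4=8, p5=5, p6=0, p7=4) → (p0=3, p1=0, p2=1, p3=2, p4=7, p5=5, p6=1, p7=4)

(p0=3, p1=0, p2=1, p3=2, p4=7, p5=5, p6=1, p7=4)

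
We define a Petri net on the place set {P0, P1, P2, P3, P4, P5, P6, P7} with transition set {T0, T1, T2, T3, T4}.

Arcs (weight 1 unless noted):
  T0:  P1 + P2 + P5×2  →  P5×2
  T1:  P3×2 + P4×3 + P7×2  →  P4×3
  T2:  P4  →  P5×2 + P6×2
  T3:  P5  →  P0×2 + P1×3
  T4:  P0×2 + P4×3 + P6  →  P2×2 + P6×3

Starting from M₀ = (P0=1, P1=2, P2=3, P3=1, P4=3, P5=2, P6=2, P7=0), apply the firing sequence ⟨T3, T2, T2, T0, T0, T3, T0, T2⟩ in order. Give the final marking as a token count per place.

(P0=5, P1=5, P2=0, P3=1, P4=0, P5=6, P6=8, P7=0)

step 1: fire T3:  (P0=1, P1=2, P2=3, P3=1, P4=3, P5=2, P6=2, P7=0) → (P0=3, P1=5, P2=3, P3=1, P4=3, P5=1, P6=2, P7=0)
step 2: fire T2:  (P0=3, P1=5, P2=3, P3=1, P4=3, P5=1, P6=2, P7=0) → (P0=3, P1=5, P2=3, P3=1, P4=2, P5=3, P6=4, P7=0)
step 3: fire T2:  (P0=3, P1=5, P2=3, P3=1, P4=2, P5=3, P6=4, P7=0) → (P0=3, P1=5, P2=3, P3=1, P4=1, P5=5, P6=6, P7=0)
step 4: fire T0:  (P0=3, P1=5, P2=3, P3=1, P4=1, P5=5, P6=6, P7=0) → (P0=3, P1=4, P2=2, P3=1, P4=1, P5=5, P6=6, P7=0)
step 5: fire T0:  (P0=3, P1=4, P2=2, P3=1, P4=1, P5=5, P6=6, P7=0) → (P0=3, P1=3, P2=1, P3=1, P4=1, P5=5, P6=6, P7=0)
step 6: fire T3:  (P0=3, P1=3, P2=1, P3=1, P4=1, P5=5, P6=6, P7=0) → (P0=5, P1=6, P2=1, P3=1, P4=1, P5=4, P6=6, P7=0)
step 7: fire T0:  (P0=5, P1=6, P2=1, P3=1, P4=1, P5=4, P6=6, P7=0) → (P0=5, P1=5, P2=0, P3=1, P4=1, P5=4, P6=6, P7=0)
step 8: fire T2:  (P0=5, P1=5, P2=0, P3=1, P4=1, P5=4, P6=6, P7=0) → (P0=5, P1=5, P2=0, P3=1, P4=0, P5=6, P6=8, P7=0)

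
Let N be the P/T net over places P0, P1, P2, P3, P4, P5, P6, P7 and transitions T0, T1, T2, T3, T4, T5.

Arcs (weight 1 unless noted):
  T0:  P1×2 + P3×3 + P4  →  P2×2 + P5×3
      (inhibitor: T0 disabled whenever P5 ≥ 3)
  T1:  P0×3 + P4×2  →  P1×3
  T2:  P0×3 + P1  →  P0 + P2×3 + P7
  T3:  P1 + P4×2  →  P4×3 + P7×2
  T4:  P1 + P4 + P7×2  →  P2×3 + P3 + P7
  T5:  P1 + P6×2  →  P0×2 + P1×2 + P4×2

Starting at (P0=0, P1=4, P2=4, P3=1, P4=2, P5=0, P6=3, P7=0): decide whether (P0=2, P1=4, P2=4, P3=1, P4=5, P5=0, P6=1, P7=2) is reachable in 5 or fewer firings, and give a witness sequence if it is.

YES — reachable via ⟨T3, T5⟩ (2 firings)

step 1: fire T3:  (P0=0, P1=4, P2=4, P3=1, P4=2, P5=0, P6=3, P7=0) → (P0=0, P1=3, P2=4, P3=1, P4=3, P5=0, P6=3, P7=2)
step 2: fire T5:  (P0=0, P1=3, P2=4, P3=1, P4=3, P5=0, P6=3, P7=2) → (P0=2, P1=4, P2=4, P3=1, P4=5, P5=0, P6=1, P7=2)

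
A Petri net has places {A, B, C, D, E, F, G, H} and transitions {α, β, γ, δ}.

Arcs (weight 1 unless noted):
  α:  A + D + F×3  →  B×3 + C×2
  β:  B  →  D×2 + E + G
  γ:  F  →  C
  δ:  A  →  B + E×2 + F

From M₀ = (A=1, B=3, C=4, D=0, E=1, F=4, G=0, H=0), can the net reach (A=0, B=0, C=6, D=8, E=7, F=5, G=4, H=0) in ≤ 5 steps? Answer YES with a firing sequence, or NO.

NO — not reachable within 5 firings

depth 0: 1 marking
depth 1: 4 markings reached so far
depth 2: 10 markings reached so far
depth 3: 19 markings reached so far
depth 4: 29 markings reached so far
depth 5: 39 markings reached so far
target is not among the 39 markings reachable within 5 steps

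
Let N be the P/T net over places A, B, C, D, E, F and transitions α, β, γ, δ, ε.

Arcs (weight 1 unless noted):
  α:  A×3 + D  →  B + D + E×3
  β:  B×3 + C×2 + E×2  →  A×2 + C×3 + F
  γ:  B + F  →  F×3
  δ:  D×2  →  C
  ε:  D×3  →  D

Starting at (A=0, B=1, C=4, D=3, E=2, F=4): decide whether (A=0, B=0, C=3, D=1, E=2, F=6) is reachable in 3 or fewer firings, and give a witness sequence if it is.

depth 0: 1 marking
depth 1: 4 markings reached so far
depth 2: 6 markings reached so far
depth 3: 6 markings reached so far
(frontier empty at depth 3; search complete)
target is not among the 6 markings reachable within 3 steps

NO — not reachable within 3 firings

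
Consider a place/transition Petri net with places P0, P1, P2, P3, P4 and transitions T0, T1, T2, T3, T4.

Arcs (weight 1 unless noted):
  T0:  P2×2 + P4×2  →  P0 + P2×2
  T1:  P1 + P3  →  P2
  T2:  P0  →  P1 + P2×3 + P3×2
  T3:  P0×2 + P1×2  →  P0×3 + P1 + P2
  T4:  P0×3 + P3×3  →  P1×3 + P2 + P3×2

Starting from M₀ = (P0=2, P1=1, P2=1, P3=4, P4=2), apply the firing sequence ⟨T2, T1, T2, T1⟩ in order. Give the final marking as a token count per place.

(P0=0, P1=1, P2=9, P3=6, P4=2)

step 1: fire T2:  (P0=2, P1=1, P2=1, P3=4, P4=2) → (P0=1, P1=2, P2=4, P3=6, P4=2)
step 2: fire T1:  (P0=1, P1=2, P2=4, P3=6, P4=2) → (P0=1, P1=1, P2=5, P3=5, P4=2)
step 3: fire T2:  (P0=1, P1=1, P2=5, P3=5, P4=2) → (P0=0, P1=2, P2=8, P3=7, P4=2)
step 4: fire T1:  (P0=0, P1=2, P2=8, P3=7, P4=2) → (P0=0, P1=1, P2=9, P3=6, P4=2)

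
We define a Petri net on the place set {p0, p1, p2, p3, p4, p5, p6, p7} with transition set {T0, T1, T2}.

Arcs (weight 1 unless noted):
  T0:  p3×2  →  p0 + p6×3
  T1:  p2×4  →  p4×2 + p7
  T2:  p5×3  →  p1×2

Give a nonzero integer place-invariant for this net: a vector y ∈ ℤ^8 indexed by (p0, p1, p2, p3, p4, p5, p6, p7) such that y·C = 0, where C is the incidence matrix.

y = (p0:2, p1:0, p2:0, p3:1, p4:0, p5:0, p6:0, p7:0)

Incidence matrix C (rows=places, cols=transitions):
       T0   T1   T2
   p0   1    0    0
   p1   0    0    2
   p2   0   -4    0
   p3  -2    0    0
   p4   0    2    0
   p5   0    0   -3
   p6   3    0    0
   p7   0    1    0

Candidate y = [2, 0, 0, 1, 0, 0, 0, 0]; check y·C column-wise:
  col T0: 2·1 + 1·-2 + 0·3 = 0
  col T1: 2·0 + 0·-4 + 1·0 + 0·2 + 0·1 = 0
  col T2: 2·0 + 0·2 + 1·0 + 0·-3 = 0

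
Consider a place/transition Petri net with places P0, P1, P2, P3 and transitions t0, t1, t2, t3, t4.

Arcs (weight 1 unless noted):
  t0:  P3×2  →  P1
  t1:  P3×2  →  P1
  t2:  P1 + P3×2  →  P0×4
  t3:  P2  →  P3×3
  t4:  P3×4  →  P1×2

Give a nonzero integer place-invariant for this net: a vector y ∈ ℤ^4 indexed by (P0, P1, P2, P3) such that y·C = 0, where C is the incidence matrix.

Incidence matrix C (rows=places, cols=transitions):
       t0   t1   t2   t3   t4
   P0   0    0    4    0    0
   P1   1    1   -1    0    2
   P2   0    0    0   -1    0
   P3  -2   -2   -2    3   -4

Candidate y = [1, 2, 3, 1]; check y·C column-wise:
  col t0: 1·0 + 2·1 + 3·0 + 1·-2 = 0
  col t1: 1·0 + 2·1 + 3·0 + 1·-2 = 0
  col t2: 1·4 + 2·-1 + 3·0 + 1·-2 = 0
  col t3: 1·0 + 2·0 + 3·-1 + 1·3 = 0
  col t4: 1·0 + 2·2 + 3·0 + 1·-4 = 0

y = (P0:1, P1:2, P2:3, P3:1)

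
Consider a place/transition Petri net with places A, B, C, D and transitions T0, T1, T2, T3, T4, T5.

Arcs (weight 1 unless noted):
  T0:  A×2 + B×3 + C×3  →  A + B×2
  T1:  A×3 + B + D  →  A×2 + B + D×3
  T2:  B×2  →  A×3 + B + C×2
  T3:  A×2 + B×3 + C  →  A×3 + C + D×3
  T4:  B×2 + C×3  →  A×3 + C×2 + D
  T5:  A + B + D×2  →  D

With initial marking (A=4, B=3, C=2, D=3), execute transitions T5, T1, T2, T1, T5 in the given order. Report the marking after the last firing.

step 1: fire T5:  (A=4, B=3, C=2, D=3) → (A=3, B=2, C=2, D=2)
step 2: fire T1:  (A=3, B=2, C=2, D=2) → (A=2, B=2, C=2, D=4)
step 3: fire T2:  (A=2, B=2, C=2, D=4) → (A=5, B=1, C=4, D=4)
step 4: fire T1:  (A=5, B=1, C=4, D=4) → (A=4, B=1, C=4, D=6)
step 5: fire T5:  (A=4, B=1, C=4, D=6) → (A=3, B=0, C=4, D=5)

(A=3, B=0, C=4, D=5)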